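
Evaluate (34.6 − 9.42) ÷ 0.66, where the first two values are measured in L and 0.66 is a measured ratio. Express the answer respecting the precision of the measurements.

34.6 L − 9.42 L = 25.18 L; the difference is limited to 1 decimal place (3 s.f.).
Carrying full precision, 25.18 ÷ 0.66 = 38.1515151515… L; 0.66 has 2 s.f., so the result keeps min(3, 2) = 2 s.f.
Rounded to 2 significant figures: 38 L.

38 L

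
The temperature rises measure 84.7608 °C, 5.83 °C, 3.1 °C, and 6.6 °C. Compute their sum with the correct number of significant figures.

84.7608 °C + 5.83 °C + 3.1 °C + 6.6 °C = 100.2908 °C.
Addition/subtraction keeps the fewest decimal places: 84.7608 → 4 decimal places, 5.83 → 2 decimal places, 3.1 → 1 decimal place, 6.6 → 1 decimal place; limit is 1.
Rounded to 1 decimal place: 1.003 × 10^2 °C.

1.003 × 10^2 °C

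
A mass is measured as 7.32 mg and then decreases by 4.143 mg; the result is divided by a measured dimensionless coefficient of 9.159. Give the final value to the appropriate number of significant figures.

0.347 mg

7.32 mg − 4.143 mg = 3.177 mg; the difference is limited to 2 decimal places (3 s.f.).
Carrying full precision, 3.177 ÷ 9.159 = 0.34687192925… mg; 9.159 has 4 s.f., so the result keeps min(3, 4) = 3 s.f.
Rounded to 3 significant figures: 0.347 mg.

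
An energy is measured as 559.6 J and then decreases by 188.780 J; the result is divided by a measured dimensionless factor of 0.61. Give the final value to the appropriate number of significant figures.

6.1 × 10^2 J

559.6 J − 188.780 J = 370.820 J; the difference is limited to 1 decimal place (4 s.f.).
Carrying full precision, 370.820 ÷ 0.61 = 607.901639344… J; 0.61 has 2 s.f., so the result keeps min(4, 2) = 2 s.f.
Rounded to 2 significant figures: 6.1 × 10^2 J.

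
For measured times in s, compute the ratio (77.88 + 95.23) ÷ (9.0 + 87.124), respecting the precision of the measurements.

77.88 + 95.23 = 173.11, limited to 2 d.p. → 5 s.f.; 9.0 + 87.124 = 96.124, limited to 1 d.p. → 3 s.f.
Carrying full precision, 173.11 ÷ 96.124 = 1.80090300029…; keep min(5, 3) = 3 s.f.
Rounded to 3 significant figures: 1.80.

1.80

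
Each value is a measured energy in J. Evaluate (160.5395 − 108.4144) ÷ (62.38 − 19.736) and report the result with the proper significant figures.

1.222

160.5395 − 108.4144 = 52.1251, limited to 4 d.p. → 6 s.f.; 62.38 − 19.736 = 42.644, limited to 2 d.p. → 4 s.f.
Carrying full precision, 52.1251 ÷ 42.644 = 1.2223313948…; keep min(6, 4) = 4 s.f.
Rounded to 4 significant figures: 1.222.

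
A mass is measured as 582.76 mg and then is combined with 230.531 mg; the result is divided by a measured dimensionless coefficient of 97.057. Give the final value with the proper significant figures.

8.3795 mg

582.76 mg + 230.531 mg = 813.291 mg; the sum is limited to 2 decimal places (5 s.f.).
Carrying full precision, 813.291 ÷ 97.057 = 8.37951925157… mg; 97.057 has 5 s.f., so the result keeps min(5, 5) = 5 s.f.
Rounded to 5 significant figures: 8.3795 mg.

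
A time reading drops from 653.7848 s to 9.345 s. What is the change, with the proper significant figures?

653.7848 s − 9.345 s = 644.4398 s.
Addition/subtraction keeps the fewest decimal places: 653.7848 → 4 decimal places, 9.345 → 3 decimal places; limit is 3.
Rounded to 3 decimal places: 644.440 s.

644.440 s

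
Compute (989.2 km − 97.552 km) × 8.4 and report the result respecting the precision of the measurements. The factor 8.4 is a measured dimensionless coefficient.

7.5 × 10^3 km

989.2 km − 97.552 km = 891.648 km; the difference is limited to 1 decimal place (4 s.f.).
Carrying full precision, 891.648 × 8.4 = 7489.8432 km; 8.4 has 2 s.f., so the result keeps min(4, 2) = 2 s.f.
Rounded to 2 significant figures: 7.5 × 10^3 km.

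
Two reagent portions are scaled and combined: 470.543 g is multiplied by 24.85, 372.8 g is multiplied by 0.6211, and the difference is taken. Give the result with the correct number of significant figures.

1.146 × 10⁴ g

470.543 × 24.85 = 11692.99355 → 1.169 × 10⁴ g (4 s.f., last digit at the 10^1 place).
372.8 × 0.6211 = 231.54608 → 231.5 g (4 s.f., last digit at the 10^-1 place).
Difference: 11461.44747 g; keep the coarser place, 10^1.
Result: 1.146 × 10⁴ g.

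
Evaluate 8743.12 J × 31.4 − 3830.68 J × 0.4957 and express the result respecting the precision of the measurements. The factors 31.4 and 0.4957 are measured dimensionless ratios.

8743.12 × 31.4 = 274533.968 → 2.75 × 10⁵ J (3 s.f., last digit at the 10^3 place).
3830.68 × 0.4957 = 1898.868076 → 1899 J (4 s.f., last digit at the 10^0 place).
Difference: 272635.099924 J; keep the coarser place, 10^3.
Result: 2.73 × 10⁵ J.

2.73 × 10⁵ J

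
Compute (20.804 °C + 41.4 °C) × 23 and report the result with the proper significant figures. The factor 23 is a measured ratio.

20.804 °C + 41.4 °C = 62.204 °C; the sum is limited to 1 decimal place (3 s.f.).
Carrying full precision, 62.204 × 23 = 1430.692 °C; 23 has 2 s.f., so the result keeps min(3, 2) = 2 s.f.
Rounded to 2 significant figures: 1.4 × 10^3 °C.

1.4 × 10^3 °C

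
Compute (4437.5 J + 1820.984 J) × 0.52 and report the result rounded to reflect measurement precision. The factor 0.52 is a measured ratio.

3.3 × 10³ J

4437.5 J + 1820.984 J = 6258.484 J; the sum is limited to 1 decimal place (5 s.f.).
Carrying full precision, 6258.484 × 0.52 = 3254.41168 J; 0.52 has 2 s.f., so the result keeps min(5, 2) = 2 s.f.
Rounded to 2 significant figures: 3.3 × 10³ J.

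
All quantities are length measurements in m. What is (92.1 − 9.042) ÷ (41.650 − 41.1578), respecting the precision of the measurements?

169

92.1 − 9.042 = 83.058, limited to 1 d.p. → 3 s.f.; 41.650 − 41.1578 = 0.4922, limited to 3 d.p. → 3 s.f.
Carrying full precision, 83.058 ÷ 0.4922 = 168.748476229…; keep min(3, 3) = 3 s.f.
Rounded to 3 significant figures: 169.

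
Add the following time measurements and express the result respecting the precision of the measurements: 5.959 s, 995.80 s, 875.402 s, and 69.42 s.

1946.58 s

5.959 s + 995.80 s + 875.402 s + 69.42 s = 1946.581 s.
Addition/subtraction keeps the fewest decimal places: 5.959 → 3 decimal places, 995.80 → 2 decimal places, 875.402 → 3 decimal places, 69.42 → 2 decimal places; limit is 2.
Rounded to 2 decimal places: 1946.58 s.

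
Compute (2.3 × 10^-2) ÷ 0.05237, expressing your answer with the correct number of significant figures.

(2.3 × 10^-2) ÷ 0.05237 = 0.439182738209…
Multiplication/division keeps the fewest significant figures: 2.3 × 10^-2 → 2 s.f., 0.05237 → 4 s.f.; limit is 2.
Rounded to 2 significant figures: 0.44.

0.44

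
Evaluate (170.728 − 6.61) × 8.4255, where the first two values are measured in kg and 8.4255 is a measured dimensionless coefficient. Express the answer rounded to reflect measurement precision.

1382.8 kg

170.728 kg − 6.61 kg = 164.118 kg; the difference is limited to 2 decimal places (5 s.f.).
Carrying full precision, 164.118 × 8.4255 = 1382.776209 kg; 8.4255 has 5 s.f., so the result keeps min(5, 5) = 5 s.f.
Rounded to 5 significant figures: 1382.8 kg.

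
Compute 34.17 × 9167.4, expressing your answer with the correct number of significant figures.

34.17 × 9167.4 = 313250.058
Multiplication/division keeps the fewest significant figures: 34.17 → 4 s.f., 9167.4 → 5 s.f.; limit is 4.
Rounded to 4 significant figures: 3.133 × 10^5.

3.133 × 10^5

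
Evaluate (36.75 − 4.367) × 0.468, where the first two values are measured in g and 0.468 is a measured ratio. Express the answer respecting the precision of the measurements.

36.75 g − 4.367 g = 32.383 g; the difference is limited to 2 decimal places (4 s.f.).
Carrying full precision, 32.383 × 0.468 = 15.155244 g; 0.468 has 3 s.f., so the result keeps min(4, 3) = 3 s.f.
Rounded to 3 significant figures: 15.2 g.

15.2 g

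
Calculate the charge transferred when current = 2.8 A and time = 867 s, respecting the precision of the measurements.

2.4 × 10^3 C

charge transferred = 2.8 A × 867 s = 2427.6 C.
2.8 has 2 significant figures; 867 has 3.
Division/multiplication keeps the fewest: 2 significant figures.
Rounded: 2.4 × 10^3 C.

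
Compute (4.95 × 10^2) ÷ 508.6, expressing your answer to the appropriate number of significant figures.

0.973

(4.95 × 10^2) ÷ 508.6 = 0.973259929217…
Multiplication/division keeps the fewest significant figures: 4.95 × 10^2 → 3 s.f., 508.6 → 4 s.f.; limit is 3.
Rounded to 3 significant figures: 0.973.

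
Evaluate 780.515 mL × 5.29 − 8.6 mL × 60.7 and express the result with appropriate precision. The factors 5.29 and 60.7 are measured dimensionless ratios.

780.515 × 5.29 = 4128.92435 → 4.13 × 10^3 mL (3 s.f., last digit at the 10^1 place).
8.6 × 60.7 = 522.02 → 5.2 × 10^2 mL (2 s.f., last digit at the 10^1 place).
Difference: 3606.90435 mL; keep the coarser place, 10^1.
Result: 3.61 × 10^3 mL.

3.61 × 10^3 mL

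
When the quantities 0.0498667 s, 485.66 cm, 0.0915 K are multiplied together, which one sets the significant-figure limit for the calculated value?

0.0915 K

0.0498667 s → 6 s.f.; 485.66 cm → 5 s.f.; 0.0915 K → 3 s.f.
The fewest is 3 significant figures, from 0.0915 K.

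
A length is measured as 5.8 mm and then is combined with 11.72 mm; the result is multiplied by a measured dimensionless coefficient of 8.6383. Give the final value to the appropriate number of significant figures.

1.51 × 10² mm

5.8 mm + 11.72 mm = 17.52 mm; the sum is limited to 1 decimal place (3 s.f.).
Carrying full precision, 17.52 × 8.6383 = 151.343016 mm; 8.6383 has 5 s.f., so the result keeps min(3, 5) = 3 s.f.
Rounded to 3 significant figures: 1.51 × 10² mm.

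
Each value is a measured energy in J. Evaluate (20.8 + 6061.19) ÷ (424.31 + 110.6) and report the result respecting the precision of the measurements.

20.8 + 6061.19 = 6081.99, limited to 1 d.p. → 5 s.f.; 424.31 + 110.6 = 534.91, limited to 1 d.p. → 4 s.f.
Carrying full precision, 6081.99 ÷ 534.91 = 11.3701183377…; keep min(5, 4) = 4 s.f.
Rounded to 4 significant figures: 11.37.

11.37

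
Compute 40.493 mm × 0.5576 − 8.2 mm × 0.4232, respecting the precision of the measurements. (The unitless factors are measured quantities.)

40.493 × 0.5576 = 22.5788968 → 22.58 mm (4 s.f., last digit at the 10^-2 place).
8.2 × 0.4232 = 3.47024 → 3.5 mm (2 s.f., last digit at the 10^-1 place).
Difference: 19.1086568 mm; keep the coarser place, 10^-1.
Result: 19.1 mm.

19.1 mm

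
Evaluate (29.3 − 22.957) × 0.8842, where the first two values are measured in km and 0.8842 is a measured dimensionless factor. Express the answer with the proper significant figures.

5.6 km

29.3 km − 22.957 km = 6.343 km; the difference is limited to 1 decimal place (2 s.f.).
Carrying full precision, 6.343 × 0.8842 = 5.6084806 km; 0.8842 has 4 s.f., so the result keeps min(2, 4) = 2 s.f.
Rounded to 2 significant figures: 5.6 km.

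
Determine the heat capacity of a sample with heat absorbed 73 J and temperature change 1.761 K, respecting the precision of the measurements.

41 J/K

heat capacity = 73 J ÷ 1.761 K = 41.4537194776… J/K.
73 has 2 significant figures; 1.761 has 4.
Division/multiplication keeps the fewest: 2 significant figures.
Rounded: 41 J/K.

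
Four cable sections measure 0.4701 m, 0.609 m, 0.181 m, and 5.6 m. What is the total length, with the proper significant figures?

6.9 m

0.4701 m + 0.609 m + 0.181 m + 5.6 m = 6.8601 m.
Addition/subtraction keeps the fewest decimal places: 0.4701 → 4 decimal places, 0.609 → 3 decimal places, 0.181 → 3 decimal places, 5.6 → 1 decimal place; limit is 1.
Rounded to 1 decimal place: 6.9 m.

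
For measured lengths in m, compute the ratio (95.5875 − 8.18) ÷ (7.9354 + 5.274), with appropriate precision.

95.5875 − 8.18 = 87.4075, limited to 2 d.p. → 4 s.f.; 7.9354 + 5.274 = 13.2094, limited to 3 d.p. → 5 s.f.
Carrying full precision, 87.4075 ÷ 13.2094 = 6.61706814844…; keep min(4, 5) = 4 s.f.
Rounded to 4 significant figures: 6.617.

6.617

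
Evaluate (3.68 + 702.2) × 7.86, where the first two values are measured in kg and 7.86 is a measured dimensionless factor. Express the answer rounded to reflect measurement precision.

5.55 × 10³ kg

3.68 kg + 702.2 kg = 705.88 kg; the sum is limited to 1 decimal place (4 s.f.).
Carrying full precision, 705.88 × 7.86 = 5548.2168 kg; 7.86 has 3 s.f., so the result keeps min(4, 3) = 3 s.f.
Rounded to 3 significant figures: 5.55 × 10³ kg.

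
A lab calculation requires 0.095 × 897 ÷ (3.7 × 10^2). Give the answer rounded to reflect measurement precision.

0.23

0.095 × 897 ÷ (3.7 × 10^2) = 0.230310810811…
Multiplication/division keeps the fewest significant figures: 0.095 → 2 s.f., 897 → 3 s.f., 3.7 × 10^2 → 2 s.f.; limit is 2.
Rounded to 2 significant figures: 0.23.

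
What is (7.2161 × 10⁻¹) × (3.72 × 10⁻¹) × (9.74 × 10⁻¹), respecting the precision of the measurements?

0.261

(7.2161 × 10⁻¹) × (3.72 × 10⁻¹) × (9.74 × 10⁻¹) = 0.26145950808
Multiplication/division keeps the fewest significant figures: 7.2161 × 10⁻¹ → 5 s.f., 3.72 × 10⁻¹ → 3 s.f., 9.74 × 10⁻¹ → 3 s.f.; limit is 3.
Rounded to 3 significant figures: 0.261.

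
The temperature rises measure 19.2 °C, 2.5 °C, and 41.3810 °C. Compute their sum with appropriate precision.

63.1 °C

19.2 °C + 2.5 °C + 41.3810 °C = 63.0810 °C.
Addition/subtraction keeps the fewest decimal places: 19.2 → 1 decimal place, 2.5 → 1 decimal place, 41.3810 → 4 decimal places; limit is 1.
Rounded to 1 decimal place: 63.1 °C.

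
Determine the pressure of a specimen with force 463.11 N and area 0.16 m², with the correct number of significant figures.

2.9 × 10^3 Pa

pressure = 463.11 N ÷ 0.16 m² = 2894.4375 Pa.
463.11 has 5 significant figures; 0.16 has 2.
Division/multiplication keeps the fewest: 2 significant figures.
Rounded: 2.9 × 10^3 Pa.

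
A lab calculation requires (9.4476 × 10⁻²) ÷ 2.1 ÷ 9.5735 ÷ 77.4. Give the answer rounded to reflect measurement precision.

6.1 × 10⁻⁵

(9.4476 × 10⁻²) ÷ 2.1 ÷ 9.5735 ÷ 77.4 = 0.0000607142312504…
Multiplication/division keeps the fewest significant figures: 9.4476 × 10⁻² → 5 s.f., 2.1 → 2 s.f., 9.5735 → 5 s.f., 77.4 → 3 s.f.; limit is 2.
Rounded to 2 significant figures: 6.1 × 10⁻⁵.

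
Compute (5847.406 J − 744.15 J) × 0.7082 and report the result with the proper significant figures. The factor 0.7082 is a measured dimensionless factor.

3.614 × 10³ J

5847.406 J − 744.15 J = 5103.256 J; the difference is limited to 2 decimal places (6 s.f.).
Carrying full precision, 5103.256 × 0.7082 = 3614.1258992 J; 0.7082 has 4 s.f., so the result keeps min(6, 4) = 4 s.f.
Rounded to 4 significant figures: 3.614 × 10³ J.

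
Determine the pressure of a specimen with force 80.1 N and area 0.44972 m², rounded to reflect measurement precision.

178 Pa

pressure = 80.1 N ÷ 0.44972 m² = 178.110824513… Pa.
80.1 has 3 significant figures; 0.44972 has 5.
Division/multiplication keeps the fewest: 3 significant figures.
Rounded: 178 Pa.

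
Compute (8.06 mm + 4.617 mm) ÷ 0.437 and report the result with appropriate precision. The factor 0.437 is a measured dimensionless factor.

29.0 mm

8.06 mm + 4.617 mm = 12.677 mm; the sum is limited to 2 decimal places (4 s.f.).
Carrying full precision, 12.677 ÷ 0.437 = 29.0091533181… mm; 0.437 has 3 s.f., so the result keeps min(4, 3) = 3 s.f.
Rounded to 3 significant figures: 29.0 mm.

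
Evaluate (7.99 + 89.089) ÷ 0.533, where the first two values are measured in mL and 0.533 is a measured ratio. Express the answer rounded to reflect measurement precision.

1.82 × 10² mL

7.99 mL + 89.089 mL = 97.079 mL; the sum is limited to 2 decimal places (4 s.f.).
Carrying full precision, 97.079 ÷ 0.533 = 182.1369606… mL; 0.533 has 3 s.f., so the result keeps min(4, 3) = 3 s.f.
Rounded to 3 significant figures: 1.82 × 10² mL.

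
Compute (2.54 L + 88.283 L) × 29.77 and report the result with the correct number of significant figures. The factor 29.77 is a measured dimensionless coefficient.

2704 L

2.54 L + 88.283 L = 90.823 L; the sum is limited to 2 decimal places (4 s.f.).
Carrying full precision, 90.823 × 29.77 = 2703.80071 L; 29.77 has 4 s.f., so the result keeps min(4, 4) = 4 s.f.
Rounded to 4 significant figures: 2704 L.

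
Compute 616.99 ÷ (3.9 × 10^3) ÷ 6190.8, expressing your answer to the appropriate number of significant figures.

616.99 ÷ (3.9 × 10^3) ÷ 6190.8 = 0.0000255544621216…
Multiplication/division keeps the fewest significant figures: 616.99 → 5 s.f., 3.9 × 10^3 → 2 s.f., 6190.8 → 5 s.f.; limit is 2.
Rounded to 2 significant figures: 2.6 × 10^-5.

2.6 × 10^-5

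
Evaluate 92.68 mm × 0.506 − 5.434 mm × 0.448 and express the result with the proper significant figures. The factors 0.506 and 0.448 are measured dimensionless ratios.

44.5 mm

92.68 × 0.506 = 46.89608 → 46.9 mm (3 s.f., last digit at the 10^-1 place).
5.434 × 0.448 = 2.434432 → 2.43 mm (3 s.f., last digit at the 10^-2 place).
Difference: 44.461648 mm; keep the coarser place, 10^-1.
Result: 44.5 mm.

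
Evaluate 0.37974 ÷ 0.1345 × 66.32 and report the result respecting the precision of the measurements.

187.2

0.37974 ÷ 0.1345 × 66.32 = 187.244288476…
Multiplication/division keeps the fewest significant figures: 0.37974 → 5 s.f., 0.1345 → 4 s.f., 66.32 → 4 s.f.; limit is 4.
Rounded to 4 significant figures: 187.2.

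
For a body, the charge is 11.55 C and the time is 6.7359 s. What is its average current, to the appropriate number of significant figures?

1.715 A

average current = 11.55 C ÷ 6.7359 s = 1.71469291409… A.
11.55 has 4 significant figures; 6.7359 has 5.
Division/multiplication keeps the fewest: 4 significant figures.
Rounded: 1.715 A.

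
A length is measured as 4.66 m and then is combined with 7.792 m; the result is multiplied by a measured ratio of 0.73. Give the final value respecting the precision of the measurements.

4.66 m + 7.792 m = 12.452 m; the sum is limited to 2 decimal places (4 s.f.).
Carrying full precision, 12.452 × 0.73 = 9.08996 m; 0.73 has 2 s.f., so the result keeps min(4, 2) = 2 s.f.
Rounded to 2 significant figures: 9.1 m.

9.1 m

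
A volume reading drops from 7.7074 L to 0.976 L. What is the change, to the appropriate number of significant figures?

7.7074 L − 0.976 L = 6.7314 L.
Addition/subtraction keeps the fewest decimal places: 7.7074 → 4 decimal places, 0.976 → 3 decimal places; limit is 3.
Rounded to 3 decimal places: 6.731 L.

6.731 L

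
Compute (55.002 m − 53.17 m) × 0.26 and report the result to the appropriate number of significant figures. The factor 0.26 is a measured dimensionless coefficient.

55.002 m − 53.17 m = 1.832 m; the difference is limited to 2 decimal places (3 s.f.).
Carrying full precision, 1.832 × 0.26 = 0.47632 m; 0.26 has 2 s.f., so the result keeps min(3, 2) = 2 s.f.
Rounded to 2 significant figures: 0.48 m.

0.48 m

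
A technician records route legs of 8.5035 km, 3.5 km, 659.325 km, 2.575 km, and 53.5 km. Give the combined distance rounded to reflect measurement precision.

727.4 km

8.5035 km + 3.5 km + 659.325 km + 2.575 km + 53.5 km = 727.4035 km.
Addition/subtraction keeps the fewest decimal places: 8.5035 → 4 decimal places, 3.5 → 1 decimal place, 659.325 → 3 decimal places, 2.575 → 3 decimal places, 53.5 → 1 decimal place; limit is 1.
Rounded to 1 decimal place: 727.4 km.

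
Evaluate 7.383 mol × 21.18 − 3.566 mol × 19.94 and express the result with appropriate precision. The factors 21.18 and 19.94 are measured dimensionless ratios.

7.383 × 21.18 = 156.37194 → 156.4 mol (4 s.f., last digit at the 10^-1 place).
3.566 × 19.94 = 71.10604 → 71.11 mol (4 s.f., last digit at the 10^-2 place).
Difference: 85.2659 mol; keep the coarser place, 10^-1.
Result: 85.3 mol.

85.3 mol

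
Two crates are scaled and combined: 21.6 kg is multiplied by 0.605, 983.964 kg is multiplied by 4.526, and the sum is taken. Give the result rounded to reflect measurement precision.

21.6 × 0.605 = 13.068 → 13.1 kg (3 s.f., last digit at the 10^-1 place).
983.964 × 4.526 = 4453.421064 → 4453 kg (4 s.f., last digit at the 10^0 place).
Sum: 4466.489064 kg; keep the coarser place, 10^0.
Result: 4466 kg.

4466 kg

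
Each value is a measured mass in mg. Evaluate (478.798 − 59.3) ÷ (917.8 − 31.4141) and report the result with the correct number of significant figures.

0.4733

478.798 − 59.3 = 419.498, limited to 1 d.p. → 4 s.f.; 917.8 − 31.4141 = 886.3859, limited to 1 d.p. → 4 s.f.
Carrying full precision, 419.498 ÷ 886.3859 = 0.473267907353…; keep min(4, 4) = 4 s.f.
Rounded to 4 significant figures: 0.4733.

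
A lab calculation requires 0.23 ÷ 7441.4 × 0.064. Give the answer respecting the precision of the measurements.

0.23 ÷ 7441.4 × 0.064 = 0.00000197812239632…
Multiplication/division keeps the fewest significant figures: 0.23 → 2 s.f., 7441.4 → 5 s.f., 0.064 → 2 s.f.; limit is 2.
Rounded to 2 significant figures: 2.0 × 10⁻⁶.

2.0 × 10⁻⁶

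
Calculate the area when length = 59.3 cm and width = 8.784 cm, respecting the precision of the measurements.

521 cm²

area = 59.3 cm × 8.784 cm = 520.8912 cm².
59.3 has 3 significant figures; 8.784 has 4.
Division/multiplication keeps the fewest: 3 significant figures.
Rounded: 521 cm².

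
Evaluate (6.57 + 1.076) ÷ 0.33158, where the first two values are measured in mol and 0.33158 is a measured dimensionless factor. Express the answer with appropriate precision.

23.1 mol

6.57 mol + 1.076 mol = 7.646 mol; the sum is limited to 2 decimal places (3 s.f.).
Carrying full precision, 7.646 ÷ 0.33158 = 23.0592918753… mol; 0.33158 has 5 s.f., so the result keeps min(3, 5) = 3 s.f.
Rounded to 3 significant figures: 23.1 mol.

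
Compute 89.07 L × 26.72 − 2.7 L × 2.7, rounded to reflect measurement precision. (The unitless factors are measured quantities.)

89.07 × 26.72 = 2379.9504 → 2.380 × 10^3 L (4 s.f., last digit at the 10^0 place).
2.7 × 2.7 = 7.29 → 7.3 L (2 s.f., last digit at the 10^-1 place).
Difference: 2372.6604 L; keep the coarser place, 10^0.
Result: 2373 L.

2373 L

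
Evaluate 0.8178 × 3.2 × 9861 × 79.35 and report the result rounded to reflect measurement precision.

2.0 × 10^6

0.8178 × 3.2 × 9861 × 79.35 = 2047693.60714…
Multiplication/division keeps the fewest significant figures: 0.8178 → 4 s.f., 3.2 → 2 s.f., 9861 → 4 s.f., 79.35 → 4 s.f.; limit is 2.
Rounded to 2 significant figures: 2.0 × 10^6.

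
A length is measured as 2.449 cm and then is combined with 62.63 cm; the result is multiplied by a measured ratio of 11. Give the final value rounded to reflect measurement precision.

7.2 × 10^2 cm

2.449 cm + 62.63 cm = 65.079 cm; the sum is limited to 2 decimal places (4 s.f.).
Carrying full precision, 65.079 × 11 = 715.869 cm; 11 has 2 s.f., so the result keeps min(4, 2) = 2 s.f.
Rounded to 2 significant figures: 7.2 × 10^2 cm.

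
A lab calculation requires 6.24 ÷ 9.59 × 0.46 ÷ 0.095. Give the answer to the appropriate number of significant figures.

3.2

6.24 ÷ 9.59 × 0.46 ÷ 0.095 = 3.1506503485…
Multiplication/division keeps the fewest significant figures: 6.24 → 3 s.f., 9.59 → 3 s.f., 0.46 → 2 s.f., 0.095 → 2 s.f.; limit is 2.
Rounded to 2 significant figures: 3.2.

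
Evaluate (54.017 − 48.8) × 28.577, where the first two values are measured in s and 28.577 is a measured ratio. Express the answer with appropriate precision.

1.5 × 10² s

54.017 s − 48.8 s = 5.217 s; the difference is limited to 1 decimal place (2 s.f.).
Carrying full precision, 5.217 × 28.577 = 149.086209 s; 28.577 has 5 s.f., so the result keeps min(2, 5) = 2 s.f.
Rounded to 2 significant figures: 1.5 × 10² s.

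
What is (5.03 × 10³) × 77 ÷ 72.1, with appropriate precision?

(5.03 × 10³) × 77 ÷ 72.1 = 5371.84466019…
Multiplication/division keeps the fewest significant figures: 5.03 × 10³ → 3 s.f., 77 → 2 s.f., 72.1 → 3 s.f.; limit is 2.
Rounded to 2 significant figures: 5.4 × 10³.

5.4 × 10³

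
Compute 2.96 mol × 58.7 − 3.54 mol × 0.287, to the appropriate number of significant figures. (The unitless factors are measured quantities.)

2.96 × 58.7 = 173.752 → 174 mol (3 s.f., last digit at the 10^0 place).
3.54 × 0.287 = 1.01598 → 1.02 mol (3 s.f., last digit at the 10^-2 place).
Difference: 172.73602 mol; keep the coarser place, 10^0.
Result: 173 mol.

173 mol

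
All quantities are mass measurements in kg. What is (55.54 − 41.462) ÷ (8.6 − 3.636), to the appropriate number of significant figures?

2.8

55.54 − 41.462 = 14.078, limited to 2 d.p. → 4 s.f.; 8.6 − 3.636 = 4.964, limited to 1 d.p. → 2 s.f.
Carrying full precision, 14.078 ÷ 4.964 = 2.83601933924…; keep min(4, 2) = 2 s.f.
Rounded to 2 significant figures: 2.8.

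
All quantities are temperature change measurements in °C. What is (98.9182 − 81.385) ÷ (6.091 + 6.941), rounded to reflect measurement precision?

98.9182 − 81.385 = 17.5332, limited to 3 d.p. → 5 s.f.; 6.091 + 6.941 = 13.032, limited to 3 d.p. → 5 s.f.
Carrying full precision, 17.5332 ÷ 13.032 = 1.34539594843…; keep min(5, 5) = 5 s.f.
Rounded to 5 significant figures: 1.3454.

1.3454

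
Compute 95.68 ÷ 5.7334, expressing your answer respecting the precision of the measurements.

95.68 ÷ 5.7334 = 16.6881780444…
Multiplication/division keeps the fewest significant figures: 95.68 → 4 s.f., 5.7334 → 5 s.f.; limit is 4.
Rounded to 4 significant figures: 16.69.

16.69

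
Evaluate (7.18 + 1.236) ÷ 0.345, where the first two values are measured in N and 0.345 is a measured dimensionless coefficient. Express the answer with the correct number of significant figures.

24.4 N

7.18 N + 1.236 N = 8.416 N; the sum is limited to 2 decimal places (3 s.f.).
Carrying full precision, 8.416 ÷ 0.345 = 24.3942028986… N; 0.345 has 3 s.f., so the result keeps min(3, 3) = 3 s.f.
Rounded to 3 significant figures: 24.4 N.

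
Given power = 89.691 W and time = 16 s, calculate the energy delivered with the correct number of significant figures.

1.4 × 10^3 J

energy delivered = 89.691 W × 16 s = 1435.056 J.
89.691 has 5 significant figures; 16 has 2.
Division/multiplication keeps the fewest: 2 significant figures.
Rounded: 1.4 × 10^3 J.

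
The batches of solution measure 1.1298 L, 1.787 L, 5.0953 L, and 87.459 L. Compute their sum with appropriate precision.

95.471 L

1.1298 L + 1.787 L + 5.0953 L + 87.459 L = 95.4711 L.
Addition/subtraction keeps the fewest decimal places: 1.1298 → 4 decimal places, 1.787 → 3 decimal places, 5.0953 → 4 decimal places, 87.459 → 3 decimal places; limit is 3.
Rounded to 3 decimal places: 95.471 L.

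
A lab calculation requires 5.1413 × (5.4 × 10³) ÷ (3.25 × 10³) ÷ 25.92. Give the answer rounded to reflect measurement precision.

5.1413 × (5.4 × 10³) ÷ (3.25 × 10³) ÷ 25.92 = 0.329570512821…
Multiplication/division keeps the fewest significant figures: 5.1413 → 5 s.f., 5.4 × 10³ → 2 s.f., 3.25 × 10³ → 3 s.f., 25.92 → 4 s.f.; limit is 2.
Rounded to 2 significant figures: 0.33.

0.33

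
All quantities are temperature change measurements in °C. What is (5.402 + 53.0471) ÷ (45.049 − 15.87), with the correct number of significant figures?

2.003

5.402 + 53.0471 = 58.4491, limited to 3 d.p. → 5 s.f.; 45.049 − 15.87 = 29.179, limited to 2 d.p. → 4 s.f.
Carrying full precision, 58.4491 ÷ 29.179 = 2.00312210837…; keep min(5, 4) = 4 s.f.
Rounded to 4 significant figures: 2.003.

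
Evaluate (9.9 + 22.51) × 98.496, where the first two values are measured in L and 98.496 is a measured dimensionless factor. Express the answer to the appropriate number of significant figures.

3.19 × 10³ L

9.9 L + 22.51 L = 32.41 L; the sum is limited to 1 decimal place (3 s.f.).
Carrying full precision, 32.41 × 98.496 = 3192.25536 L; 98.496 has 5 s.f., so the result keeps min(3, 5) = 3 s.f.
Rounded to 3 significant figures: 3.19 × 10³ L.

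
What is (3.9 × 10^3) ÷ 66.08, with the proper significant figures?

59

(3.9 × 10^3) ÷ 66.08 = 59.01937046…
Multiplication/division keeps the fewest significant figures: 3.9 × 10^3 → 2 s.f., 66.08 → 4 s.f.; limit is 2.
Rounded to 2 significant figures: 59.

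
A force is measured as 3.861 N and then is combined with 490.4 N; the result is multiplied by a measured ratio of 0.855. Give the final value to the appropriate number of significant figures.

3.861 N + 490.4 N = 494.261 N; the sum is limited to 1 decimal place (4 s.f.).
Carrying full precision, 494.261 × 0.855 = 422.593155 N; 0.855 has 3 s.f., so the result keeps min(4, 3) = 3 s.f.
Rounded to 3 significant figures: 423 N.

423 N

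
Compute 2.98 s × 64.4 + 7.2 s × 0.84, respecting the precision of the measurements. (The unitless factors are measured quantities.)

2.98 × 64.4 = 191.912 → 192 s (3 s.f., last digit at the 10^0 place).
7.2 × 0.84 = 6.048 → 6.0 s (2 s.f., last digit at the 10^-1 place).
Sum: 197.96 s; keep the coarser place, 10^0.
Result: 1.98 × 10^2 s.

1.98 × 10^2 s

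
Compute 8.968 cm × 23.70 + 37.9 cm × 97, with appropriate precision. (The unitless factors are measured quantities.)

8.968 × 23.70 = 212.5416 → 212.5 cm (4 s.f., last digit at the 10^-1 place).
37.9 × 97 = 3676.3 → 3.7 × 10^3 cm (2 s.f., last digit at the 10^2 place).
Sum: 3888.8416 cm; keep the coarser place, 10^2.
Result: 3.9 × 10^3 cm.

3.9 × 10^3 cm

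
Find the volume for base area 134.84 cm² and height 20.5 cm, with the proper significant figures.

2.76 × 10^3 cm³

volume = 134.84 cm² × 20.5 cm = 2764.22 cm³.
134.84 has 5 significant figures; 20.5 has 3.
Division/multiplication keeps the fewest: 3 significant figures.
Rounded: 2.76 × 10^3 cm³.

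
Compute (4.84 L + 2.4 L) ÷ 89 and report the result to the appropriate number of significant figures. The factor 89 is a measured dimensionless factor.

4.84 L + 2.4 L = 7.24 L; the sum is limited to 1 decimal place (2 s.f.).
Carrying full precision, 7.24 ÷ 89 = 0.0813483146067… L; 89 has 2 s.f., so the result keeps min(2, 2) = 2 s.f.
Rounded to 2 significant figures: 0.081 L.

0.081 L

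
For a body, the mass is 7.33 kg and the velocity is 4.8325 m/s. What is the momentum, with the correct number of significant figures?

35.4 kg·m/s

momentum = 7.33 kg × 4.8325 m/s = 35.422225 kg·m/s.
7.33 has 3 significant figures; 4.8325 has 5.
Division/multiplication keeps the fewest: 3 significant figures.
Rounded: 35.4 kg·m/s.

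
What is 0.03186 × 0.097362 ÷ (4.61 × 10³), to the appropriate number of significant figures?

0.03186 × 0.097362 ÷ (4.61 × 10³) = 6.72874906725 × 10^-7…
Multiplication/division keeps the fewest significant figures: 0.03186 → 4 s.f., 0.097362 → 5 s.f., 4.61 × 10³ → 3 s.f.; limit is 3.
Rounded to 3 significant figures: 6.73 × 10⁻⁷.

6.73 × 10⁻⁷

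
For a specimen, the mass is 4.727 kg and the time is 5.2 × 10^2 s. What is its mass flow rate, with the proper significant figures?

0.0091 kg/s

mass flow rate = 4.727 kg ÷ 5.2 × 10^2 s = 0.00909038461538… kg/s.
4.727 has 4 significant figures; 5.2 × 10^2 has 2.
Division/multiplication keeps the fewest: 2 significant figures.
Rounded: 0.0091 kg/s.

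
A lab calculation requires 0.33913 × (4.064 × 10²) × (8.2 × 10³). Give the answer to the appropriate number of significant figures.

1.1 × 10⁶

0.33913 × (4.064 × 10²) × (8.2 × 10³) = 1130143.9424
Multiplication/division keeps the fewest significant figures: 0.33913 → 5 s.f., 4.064 × 10² → 4 s.f., 8.2 × 10³ → 2 s.f.; limit is 2.
Rounded to 2 significant figures: 1.1 × 10⁶.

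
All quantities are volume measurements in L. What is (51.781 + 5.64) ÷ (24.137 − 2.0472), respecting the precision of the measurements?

2.599

51.781 + 5.64 = 57.421, limited to 2 d.p. → 4 s.f.; 24.137 − 2.0472 = 22.0898, limited to 3 d.p. → 5 s.f.
Carrying full precision, 57.421 ÷ 22.0898 = 2.59943503336…; keep min(4, 5) = 4 s.f.
Rounded to 4 significant figures: 2.599.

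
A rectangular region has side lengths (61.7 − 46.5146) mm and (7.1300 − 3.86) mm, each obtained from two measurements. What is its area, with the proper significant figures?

49.7 mm²

61.7 − 46.5146 = 15.1854, limited to 1 d.p. → 3 s.f.; 7.1300 − 3.86 = 3.2700, limited to 2 d.p. → 3 s.f.
Carrying full precision, 15.1854 × 3.2700 = 49.656258; keep min(3, 3) = 3 s.f.
Rounded to 3 significant figures: 49.7 mm².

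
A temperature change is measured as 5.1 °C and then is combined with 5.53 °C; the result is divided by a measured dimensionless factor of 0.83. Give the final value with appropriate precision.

5.1 °C + 5.53 °C = 10.63 °C; the sum is limited to 1 decimal place (3 s.f.).
Carrying full precision, 10.63 ÷ 0.83 = 12.8072289157… °C; 0.83 has 2 s.f., so the result keeps min(3, 2) = 2 s.f.
Rounded to 2 significant figures: 13 °C.

13 °C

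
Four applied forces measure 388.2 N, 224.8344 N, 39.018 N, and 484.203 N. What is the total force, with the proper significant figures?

388.2 N + 224.8344 N + 39.018 N + 484.203 N = 1136.2554 N.
Addition/subtraction keeps the fewest decimal places: 388.2 → 1 decimal place, 224.8344 → 4 decimal places, 39.018 → 3 decimal places, 484.203 → 3 decimal places; limit is 1.
Rounded to 1 decimal place: 1136.3 N.

1136.3 N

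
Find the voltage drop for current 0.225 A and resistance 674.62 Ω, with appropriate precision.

152 V

voltage drop = 0.225 A × 674.62 Ω = 151.7895 V.
0.225 has 3 significant figures; 674.62 has 5.
Division/multiplication keeps the fewest: 3 significant figures.
Rounded: 152 V.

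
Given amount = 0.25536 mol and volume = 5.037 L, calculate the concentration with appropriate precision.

concentration = 0.25536 mol ÷ 5.037 L = 0.0506968433591… mol/L.
0.25536 has 5 significant figures; 5.037 has 4.
Division/multiplication keeps the fewest: 4 significant figures.
Rounded: 0.05070 mol/L.

0.05070 mol/L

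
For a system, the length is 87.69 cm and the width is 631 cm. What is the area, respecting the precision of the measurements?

5.53 × 10⁴ cm²

area = 87.69 cm × 631 cm = 55332.39 cm².
87.69 has 4 significant figures; 631 has 3.
Division/multiplication keeps the fewest: 3 significant figures.
Rounded: 5.53 × 10⁴ cm².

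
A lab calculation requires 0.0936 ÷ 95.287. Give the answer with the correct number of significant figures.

9.82 × 10^-4

0.0936 ÷ 95.287 = 0.000982295591214…
Multiplication/division keeps the fewest significant figures: 0.0936 → 3 s.f., 95.287 → 5 s.f.; limit is 3.
Rounded to 3 significant figures: 9.82 × 10^-4.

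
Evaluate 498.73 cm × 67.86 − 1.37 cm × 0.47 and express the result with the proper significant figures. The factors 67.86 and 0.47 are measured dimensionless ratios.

498.73 × 67.86 = 33843.8178 → 3.384 × 10⁴ cm (4 s.f., last digit at the 10^1 place).
1.37 × 0.47 = 0.6439 → 0.64 cm (2 s.f., last digit at the 10^-2 place).
Difference: 33843.1739 cm; keep the coarser place, 10^1.
Result: 3.384 × 10⁴ cm.

3.384 × 10⁴ cm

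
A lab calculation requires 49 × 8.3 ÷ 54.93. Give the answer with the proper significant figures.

49 × 8.3 ÷ 54.93 = 7.40396868742…
Multiplication/division keeps the fewest significant figures: 49 → 2 s.f., 8.3 → 2 s.f., 54.93 → 4 s.f.; limit is 2.
Rounded to 2 significant figures: 7.4.

7.4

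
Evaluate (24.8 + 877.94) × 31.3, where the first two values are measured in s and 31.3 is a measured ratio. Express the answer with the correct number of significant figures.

24.8 s + 877.94 s = 902.74 s; the sum is limited to 1 decimal place (4 s.f.).
Carrying full precision, 902.74 × 31.3 = 28255.762 s; 31.3 has 3 s.f., so the result keeps min(4, 3) = 3 s.f.
Rounded to 3 significant figures: 2.83 × 10^4 s.

2.83 × 10^4 s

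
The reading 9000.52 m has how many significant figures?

9000.52: zeros between nonzero digits are significant.

6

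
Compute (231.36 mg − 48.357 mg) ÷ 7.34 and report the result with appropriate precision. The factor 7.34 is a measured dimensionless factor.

231.36 mg − 48.357 mg = 183.003 mg; the difference is limited to 2 decimal places (5 s.f.).
Carrying full precision, 183.003 ÷ 7.34 = 24.9322888283… mg; 7.34 has 3 s.f., so the result keeps min(5, 3) = 3 s.f.
Rounded to 3 significant figures: 24.9 mg.

24.9 mg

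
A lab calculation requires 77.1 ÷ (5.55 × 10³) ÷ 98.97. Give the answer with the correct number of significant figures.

77.1 ÷ (5.55 × 10³) ÷ 98.97 = 0.000140364675072…
Multiplication/division keeps the fewest significant figures: 77.1 → 3 s.f., 5.55 × 10³ → 3 s.f., 98.97 → 4 s.f.; limit is 3.
Rounded to 3 significant figures: 1.40 × 10⁻⁴.

1.40 × 10⁻⁴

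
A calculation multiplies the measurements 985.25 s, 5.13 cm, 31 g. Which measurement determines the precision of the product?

985.25 s → 5 s.f.; 5.13 cm → 3 s.f.; 31 g → 2 s.f.
The fewest is 2 significant figures, from 31 g.

31 g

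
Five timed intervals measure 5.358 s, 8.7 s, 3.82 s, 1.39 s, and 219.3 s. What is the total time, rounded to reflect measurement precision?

5.358 s + 8.7 s + 3.82 s + 1.39 s + 219.3 s = 238.568 s.
Addition/subtraction keeps the fewest decimal places: 5.358 → 3 decimal places, 8.7 → 1 decimal place, 3.82 → 2 decimal places, 1.39 → 2 decimal places, 219.3 → 1 decimal place; limit is 1.
Rounded to 1 decimal place: 238.6 s.

238.6 s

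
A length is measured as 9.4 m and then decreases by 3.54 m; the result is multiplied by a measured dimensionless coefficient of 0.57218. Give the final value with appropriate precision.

9.4 m − 3.54 m = 5.86 m; the difference is limited to 1 decimal place (2 s.f.).
Carrying full precision, 5.86 × 0.57218 = 3.3529748 m; 0.57218 has 5 s.f., so the result keeps min(2, 5) = 2 s.f.
Rounded to 2 significant figures: 3.4 m.

3.4 m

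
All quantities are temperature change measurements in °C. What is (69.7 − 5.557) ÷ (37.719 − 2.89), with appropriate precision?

69.7 − 5.557 = 64.143, limited to 1 d.p. → 3 s.f.; 37.719 − 2.89 = 34.829, limited to 2 d.p. → 4 s.f.
Carrying full precision, 64.143 ÷ 34.829 = 1.84165494272…; keep min(3, 4) = 3 s.f.
Rounded to 3 significant figures: 1.84.

1.84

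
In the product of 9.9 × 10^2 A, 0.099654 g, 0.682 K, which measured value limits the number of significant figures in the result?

9.9 × 10^2 A

9.9 × 10^2 A → 2 s.f.; 0.099654 g → 5 s.f.; 0.682 K → 3 s.f.
The fewest is 2 significant figures, from 9.9 × 10^2 A.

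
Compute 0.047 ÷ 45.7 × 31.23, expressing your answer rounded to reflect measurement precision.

0.032

0.047 ÷ 45.7 × 31.23 = 0.032118380744…
Multiplication/division keeps the fewest significant figures: 0.047 → 2 s.f., 45.7 → 3 s.f., 31.23 → 4 s.f.; limit is 2.
Rounded to 2 significant figures: 0.032.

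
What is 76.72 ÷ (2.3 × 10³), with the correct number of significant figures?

0.033

76.72 ÷ (2.3 × 10³) = 0.0333565217391…
Multiplication/division keeps the fewest significant figures: 76.72 → 4 s.f., 2.3 × 10³ → 2 s.f.; limit is 2.
Rounded to 2 significant figures: 0.033.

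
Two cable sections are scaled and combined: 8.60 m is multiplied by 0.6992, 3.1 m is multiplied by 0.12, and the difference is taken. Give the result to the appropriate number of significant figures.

5.64 m

8.60 × 0.6992 = 6.01312 → 6.01 m (3 s.f., last digit at the 10^-2 place).
3.1 × 0.12 = 0.372 → 3.7 × 10⁻¹ m (2 s.f., last digit at the 10^-2 place).
Difference: 5.64112 m; keep the coarser place, 10^-2.
Result: 5.64 m.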